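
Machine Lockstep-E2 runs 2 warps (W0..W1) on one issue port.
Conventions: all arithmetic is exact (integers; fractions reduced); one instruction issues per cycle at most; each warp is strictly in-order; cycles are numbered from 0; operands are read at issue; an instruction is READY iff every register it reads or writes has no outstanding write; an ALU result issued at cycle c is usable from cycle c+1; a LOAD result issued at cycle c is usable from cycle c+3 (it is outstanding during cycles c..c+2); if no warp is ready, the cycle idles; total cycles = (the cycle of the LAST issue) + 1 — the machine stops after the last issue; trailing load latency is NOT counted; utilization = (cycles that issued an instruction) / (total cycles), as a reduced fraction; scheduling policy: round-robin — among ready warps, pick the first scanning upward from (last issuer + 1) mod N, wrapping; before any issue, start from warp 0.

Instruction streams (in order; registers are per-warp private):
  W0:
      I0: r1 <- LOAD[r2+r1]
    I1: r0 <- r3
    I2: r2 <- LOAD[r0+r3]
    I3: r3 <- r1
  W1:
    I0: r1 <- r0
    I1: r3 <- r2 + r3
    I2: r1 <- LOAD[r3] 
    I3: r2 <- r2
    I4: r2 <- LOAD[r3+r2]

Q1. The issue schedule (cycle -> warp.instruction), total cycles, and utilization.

cycle 0: W0.I0
cycle 1: W1.I0
cycle 2: W0.I1
cycle 3: W1.I1
cycle 4: W0.I2
cycle 5: W1.I2
cycle 6: W0.I3
cycle 7: W1.I3
cycle 8: W1.I4

Answer: 9 cycles, utilization 1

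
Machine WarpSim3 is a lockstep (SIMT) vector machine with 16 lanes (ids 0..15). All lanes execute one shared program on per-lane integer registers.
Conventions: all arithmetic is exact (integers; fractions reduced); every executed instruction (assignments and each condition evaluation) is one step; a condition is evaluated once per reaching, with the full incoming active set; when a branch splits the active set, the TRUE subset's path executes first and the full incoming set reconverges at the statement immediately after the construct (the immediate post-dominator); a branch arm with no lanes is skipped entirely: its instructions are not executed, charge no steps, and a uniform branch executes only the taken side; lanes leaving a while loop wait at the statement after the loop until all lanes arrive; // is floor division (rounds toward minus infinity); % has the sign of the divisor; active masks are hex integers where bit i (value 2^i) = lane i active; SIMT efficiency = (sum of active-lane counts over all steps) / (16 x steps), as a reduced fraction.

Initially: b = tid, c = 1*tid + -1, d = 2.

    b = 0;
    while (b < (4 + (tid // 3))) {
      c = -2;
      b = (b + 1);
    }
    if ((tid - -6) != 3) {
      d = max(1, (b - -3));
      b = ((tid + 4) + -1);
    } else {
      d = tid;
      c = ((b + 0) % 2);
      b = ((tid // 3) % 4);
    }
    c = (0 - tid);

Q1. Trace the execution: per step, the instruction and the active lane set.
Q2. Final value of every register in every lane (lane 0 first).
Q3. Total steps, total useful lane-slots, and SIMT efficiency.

step 0: b <- 0                       0xffff
step 1: eval (b < (4 + (tid // 3)))  0xffff
step 2: c <- -2                      0xffff
step 3: b <- (b + 1)                 0xffff
step 4: eval (b < (4 + (tid // 3)))  0xffff
step 5: c <- -2                      0xffff
step 6: b <- (b + 1)                 0xffff
step 7: eval (b < (4 + (tid // 3)))  0xffff
step 8: c <- -2                      0xffff
step 9: b <- (b + 1)                 0xffff
step 10: eval (b < (4 + (tid // 3)))  0xffff
step 11: c <- -2                      0xffff
step 12: b <- (b + 1)                 0xffff
step 13: eval (b < (4 + (tid // 3)))  0xffff
step 14: c <- -2                      0xfff8
step 15: b <- (b + 1)                 0xfff8
step 16: eval (b < (4 + (tid // 3)))  0xfff8
step 17: c <- -2                      0xffc0
step 18: b <- (b + 1)                 0xffc0
step 19: eval (b < (4 + (tid // 3)))  0xffc0
step 20: c <- -2                      0xfe00
step 21: b <- (b + 1)                 0xfe00
step 22: eval (b < (4 + (tid // 3)))  0xfe00
step 23: c <- -2                      0xf000
step 24: b <- (b + 1)                 0xf000
step 25: eval (b < (4 + (tid // 3)))  0xf000
step 26: c <- -2                      0x8000
step 27: b <- (b + 1)                 0x8000
step 28: eval (b < (4 + (tid // 3)))  0x8000
step 29: eval ((tid - -6) != 3)       0xffff
step 30: d <- max(1, (b - -3))        0xffff
step 31: b <- ((tid + 4) + -1)        0xffff
step 32: c <- (0 - tid)               0xffff

Answer: 33 steps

b: 3,4,5,6,7,8,9,10,11,12,13,14,15,16,17,18
c: 0,-1,-2,-3,-4,-5,-6,-7,-8,-9,-10,-11,-12,-13,-14,-15
d: 7,7,7,8,8,8,9,9,9,10,10,10,11,11,11,12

steps = 33; useful = 393; efficiency = 393/528 = 131/176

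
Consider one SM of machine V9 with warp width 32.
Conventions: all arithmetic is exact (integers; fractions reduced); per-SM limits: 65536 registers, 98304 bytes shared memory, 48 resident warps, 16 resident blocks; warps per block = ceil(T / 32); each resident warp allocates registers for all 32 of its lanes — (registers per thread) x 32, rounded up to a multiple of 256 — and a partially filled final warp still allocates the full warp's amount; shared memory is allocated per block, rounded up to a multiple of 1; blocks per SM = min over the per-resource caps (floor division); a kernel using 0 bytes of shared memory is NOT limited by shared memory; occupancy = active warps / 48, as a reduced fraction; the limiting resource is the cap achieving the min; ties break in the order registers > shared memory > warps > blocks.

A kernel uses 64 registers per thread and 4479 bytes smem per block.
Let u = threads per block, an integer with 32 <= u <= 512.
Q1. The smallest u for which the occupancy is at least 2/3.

Answer: u = 33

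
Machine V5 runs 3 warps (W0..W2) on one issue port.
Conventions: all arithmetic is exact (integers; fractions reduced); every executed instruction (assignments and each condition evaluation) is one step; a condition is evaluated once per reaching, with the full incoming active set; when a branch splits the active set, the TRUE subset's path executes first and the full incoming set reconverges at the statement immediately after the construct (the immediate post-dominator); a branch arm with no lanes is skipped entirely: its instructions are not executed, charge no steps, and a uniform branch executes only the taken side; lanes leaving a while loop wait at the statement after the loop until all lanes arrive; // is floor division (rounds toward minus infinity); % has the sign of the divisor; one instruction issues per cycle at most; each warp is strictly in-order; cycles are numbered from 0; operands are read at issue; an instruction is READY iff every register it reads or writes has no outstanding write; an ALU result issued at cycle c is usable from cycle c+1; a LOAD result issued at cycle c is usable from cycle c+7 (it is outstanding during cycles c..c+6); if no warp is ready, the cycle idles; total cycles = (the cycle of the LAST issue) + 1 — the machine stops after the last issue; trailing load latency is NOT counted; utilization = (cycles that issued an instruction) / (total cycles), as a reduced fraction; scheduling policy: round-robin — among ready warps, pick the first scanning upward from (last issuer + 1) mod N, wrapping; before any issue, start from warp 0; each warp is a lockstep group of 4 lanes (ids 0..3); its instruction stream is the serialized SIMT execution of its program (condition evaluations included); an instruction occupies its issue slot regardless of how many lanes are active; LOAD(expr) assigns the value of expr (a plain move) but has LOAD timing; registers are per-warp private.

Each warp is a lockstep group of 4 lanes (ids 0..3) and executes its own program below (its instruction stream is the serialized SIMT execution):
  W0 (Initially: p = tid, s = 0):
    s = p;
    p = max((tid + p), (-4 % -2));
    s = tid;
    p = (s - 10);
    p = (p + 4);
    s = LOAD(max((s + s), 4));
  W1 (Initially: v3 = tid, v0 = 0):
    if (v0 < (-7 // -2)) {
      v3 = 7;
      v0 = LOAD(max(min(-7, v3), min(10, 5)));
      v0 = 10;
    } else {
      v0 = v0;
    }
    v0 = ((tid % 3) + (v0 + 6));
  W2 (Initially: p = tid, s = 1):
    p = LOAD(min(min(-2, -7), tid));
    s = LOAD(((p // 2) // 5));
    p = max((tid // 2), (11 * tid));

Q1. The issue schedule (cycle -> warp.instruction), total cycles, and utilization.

cycle 0: W0.I0
cycle 1: W1.I0
cycle 2: W2.I0
cycle 3: W0.I1
cycle 4: W1.I1
cycle 5: W0.I2
cycle 6: W1.I2
cycle 7: W0.I3
cycle 8: W0.I4
cycle 9: W2.I1
cycle 10: W0.I5
cycle 11: W2.I2
cycle 12: idle
cycle 13: W1.I3
cycle 14: W1.I4

Answer: 15 cycles, utilization 14/15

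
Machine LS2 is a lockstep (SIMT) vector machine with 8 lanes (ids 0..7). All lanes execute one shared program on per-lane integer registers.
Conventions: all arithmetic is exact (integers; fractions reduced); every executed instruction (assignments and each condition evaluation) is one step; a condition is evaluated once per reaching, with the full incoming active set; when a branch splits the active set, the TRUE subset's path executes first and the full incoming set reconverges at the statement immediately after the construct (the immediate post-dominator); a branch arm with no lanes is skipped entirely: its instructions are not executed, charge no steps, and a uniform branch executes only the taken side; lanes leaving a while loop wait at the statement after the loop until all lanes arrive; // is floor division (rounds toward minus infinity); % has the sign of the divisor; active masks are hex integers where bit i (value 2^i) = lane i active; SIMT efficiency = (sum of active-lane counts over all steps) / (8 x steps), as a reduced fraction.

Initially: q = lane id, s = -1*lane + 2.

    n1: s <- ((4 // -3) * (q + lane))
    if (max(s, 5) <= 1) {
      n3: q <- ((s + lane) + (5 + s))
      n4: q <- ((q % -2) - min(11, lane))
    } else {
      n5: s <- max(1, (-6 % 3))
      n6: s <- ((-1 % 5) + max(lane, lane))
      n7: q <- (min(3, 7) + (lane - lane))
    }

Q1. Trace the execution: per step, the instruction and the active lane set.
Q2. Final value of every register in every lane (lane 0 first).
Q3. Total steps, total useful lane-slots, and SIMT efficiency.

step 0: s <- ((4 // -3) * (q + lane)) 0xff
step 1: eval (max(s, 5) <= 1)        0xff
step 2: s <- max(1, (-6 % 3))        0xff
step 3: s <- ((-1 % 5) + max(lane, lane)) 0xff
step 4: q <- (min(3, 7) + (lane - lane)) 0xff

Answer: 5 steps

q: 3,3,3,3,3,3,3,3
s: 4,5,6,7,8,9,10,11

steps = 5; useful = 40; efficiency = 40/40 = 1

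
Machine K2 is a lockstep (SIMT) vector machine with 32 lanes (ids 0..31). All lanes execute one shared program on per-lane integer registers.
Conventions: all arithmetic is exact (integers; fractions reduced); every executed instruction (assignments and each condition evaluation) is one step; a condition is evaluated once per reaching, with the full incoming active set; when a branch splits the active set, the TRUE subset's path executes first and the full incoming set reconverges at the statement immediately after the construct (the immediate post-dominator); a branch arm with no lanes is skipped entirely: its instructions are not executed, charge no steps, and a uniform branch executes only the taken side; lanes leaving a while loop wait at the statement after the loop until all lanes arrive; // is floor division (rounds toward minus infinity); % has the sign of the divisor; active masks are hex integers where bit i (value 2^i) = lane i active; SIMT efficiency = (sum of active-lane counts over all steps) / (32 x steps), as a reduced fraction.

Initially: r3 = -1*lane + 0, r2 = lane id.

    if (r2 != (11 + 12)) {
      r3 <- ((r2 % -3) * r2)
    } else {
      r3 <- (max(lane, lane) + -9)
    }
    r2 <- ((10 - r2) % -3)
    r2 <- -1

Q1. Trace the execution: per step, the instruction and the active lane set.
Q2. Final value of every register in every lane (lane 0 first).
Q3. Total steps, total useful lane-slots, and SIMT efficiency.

step 0: eval (r2 != (11 + 12))       0xffffffff
step 1: r3 <- ((r2 % -3) * r2)       0xff7fffff
step 2: r3 <- (max(lane, lane) + -9) 0x00800000
step 3: r2 <- ((10 - r2) % -3)       0xffffffff
step 4: r2 <- -1                     0xffffffff

Answer: 5 steps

r3: 0,-2,-2,0,-8,-5,0,-14,-8,0,-20,-11,0,-26,-14,0,-32,-17,0,-38,-20,0,-44,14,0,-50,-26,0,-56,-29,0,-62
r2: -1,-1,-1,-1,-1,-1,-1,-1,-1,-1,-1,-1,-1,-1,-1,-1,-1,-1,-1,-1,-1,-1,-1,-1,-1,-1,-1,-1,-1,-1,-1,-1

steps = 5; useful = 128; efficiency = 128/160 = 4/5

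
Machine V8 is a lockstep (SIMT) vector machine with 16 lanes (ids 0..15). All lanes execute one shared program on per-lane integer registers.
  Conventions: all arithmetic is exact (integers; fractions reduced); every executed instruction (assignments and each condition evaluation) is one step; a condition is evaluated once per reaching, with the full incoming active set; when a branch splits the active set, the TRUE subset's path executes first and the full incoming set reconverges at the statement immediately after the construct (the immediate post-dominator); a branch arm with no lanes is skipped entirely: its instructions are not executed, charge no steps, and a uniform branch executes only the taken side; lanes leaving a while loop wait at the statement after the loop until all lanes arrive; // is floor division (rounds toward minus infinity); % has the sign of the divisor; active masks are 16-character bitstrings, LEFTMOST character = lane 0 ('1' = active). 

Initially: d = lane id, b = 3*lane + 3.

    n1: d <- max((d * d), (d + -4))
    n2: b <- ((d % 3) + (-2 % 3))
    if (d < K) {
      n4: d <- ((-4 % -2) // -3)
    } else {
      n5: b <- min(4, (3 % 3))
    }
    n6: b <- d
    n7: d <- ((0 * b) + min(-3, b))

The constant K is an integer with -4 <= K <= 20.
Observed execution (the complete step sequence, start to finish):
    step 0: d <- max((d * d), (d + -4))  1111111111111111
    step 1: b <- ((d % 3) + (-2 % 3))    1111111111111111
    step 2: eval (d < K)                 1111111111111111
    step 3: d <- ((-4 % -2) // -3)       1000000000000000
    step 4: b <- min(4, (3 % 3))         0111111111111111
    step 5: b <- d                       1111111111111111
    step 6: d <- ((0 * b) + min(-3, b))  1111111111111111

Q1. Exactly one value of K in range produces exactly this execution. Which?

Answer: K = 1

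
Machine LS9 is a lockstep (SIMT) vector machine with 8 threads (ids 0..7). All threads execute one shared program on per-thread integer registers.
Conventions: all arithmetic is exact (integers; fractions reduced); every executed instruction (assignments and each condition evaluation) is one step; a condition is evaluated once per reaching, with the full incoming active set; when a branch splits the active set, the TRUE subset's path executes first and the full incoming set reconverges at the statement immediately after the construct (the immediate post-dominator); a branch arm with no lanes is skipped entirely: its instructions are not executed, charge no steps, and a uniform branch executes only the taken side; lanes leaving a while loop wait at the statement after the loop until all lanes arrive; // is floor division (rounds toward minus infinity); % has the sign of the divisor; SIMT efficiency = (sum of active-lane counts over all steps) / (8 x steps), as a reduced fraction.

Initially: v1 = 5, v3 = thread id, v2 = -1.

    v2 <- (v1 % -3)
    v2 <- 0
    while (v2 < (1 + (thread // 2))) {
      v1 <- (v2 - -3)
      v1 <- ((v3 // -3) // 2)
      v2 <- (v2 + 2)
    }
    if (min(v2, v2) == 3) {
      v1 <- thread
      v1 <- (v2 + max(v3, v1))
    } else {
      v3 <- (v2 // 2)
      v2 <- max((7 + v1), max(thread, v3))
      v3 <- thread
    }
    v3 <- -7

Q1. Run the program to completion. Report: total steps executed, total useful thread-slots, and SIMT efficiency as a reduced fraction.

Answer: 16 steps, 112 useful, 7/8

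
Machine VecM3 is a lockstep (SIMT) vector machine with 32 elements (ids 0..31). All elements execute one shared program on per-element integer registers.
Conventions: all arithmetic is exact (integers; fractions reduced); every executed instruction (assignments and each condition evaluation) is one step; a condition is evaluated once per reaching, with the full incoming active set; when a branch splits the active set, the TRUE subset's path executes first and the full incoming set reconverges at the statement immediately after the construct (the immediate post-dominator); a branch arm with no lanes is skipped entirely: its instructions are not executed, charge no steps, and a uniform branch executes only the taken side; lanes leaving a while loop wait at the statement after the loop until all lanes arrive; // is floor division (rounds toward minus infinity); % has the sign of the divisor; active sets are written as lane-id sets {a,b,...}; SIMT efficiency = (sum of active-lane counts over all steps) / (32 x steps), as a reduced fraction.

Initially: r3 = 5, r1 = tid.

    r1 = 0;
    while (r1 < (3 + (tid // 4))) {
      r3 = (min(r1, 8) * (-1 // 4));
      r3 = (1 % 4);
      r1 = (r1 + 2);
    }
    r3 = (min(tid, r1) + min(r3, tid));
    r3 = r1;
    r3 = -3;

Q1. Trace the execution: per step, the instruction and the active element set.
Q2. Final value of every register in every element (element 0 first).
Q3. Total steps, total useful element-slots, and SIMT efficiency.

step 0: r1 <- 0                      {0,1,2,3,4,5,6,7,8,9,10,11,12,13,14,15,16,17,18,19,20,21,22,23,24,25,26,27,28,29,30,31}
step 1: eval (r1 < (3 + (tid // 4))) {0,1,2,3,4,5,6,7,8,9,10,11,12,13,14,15,16,17,18,19,20,21,22,23,24,25,26,27,28,29,30,31}
step 2: r3 <- (min(r1, 8) * (-1 // 4)) {0,1,2,3,4,5,6,7,8,9,10,11,12,13,14,15,16,17,18,19,20,21,22,23,24,25,26,27,28,29,30,31}
step 3: r3 <- (1 % 4)                {0,1,2,3,4,5,6,7,8,9,10,11,12,13,14,15,16,17,18,19,20,21,22,23,24,25,26,27,28,29,30,31}
step 4: r1 <- (r1 + 2)               {0,1,2,3,4,5,6,7,8,9,10,11,12,13,14,15,16,17,18,19,20,21,22,23,24,25,26,27,28,29,30,31}
step 5: eval (r1 < (3 + (tid // 4))) {0,1,2,3,4,5,6,7,8,9,10,11,12,13,14,15,16,17,18,19,20,21,22,23,24,25,26,27,28,29,30,31}
step 6: r3 <- (min(r1, 8) * (-1 // 4)) {0,1,2,3,4,5,6,7,8,9,10,11,12,13,14,15,16,17,18,19,20,21,22,23,24,25,26,27,28,29,30,31}
step 7: r3 <- (1 % 4)                {0,1,2,3,4,5,6,7,8,9,10,11,12,13,14,15,16,17,18,19,20,21,22,23,24,25,26,27,28,29,30,31}
step 8: r1 <- (r1 + 2)               {0,1,2,3,4,5,6,7,8,9,10,11,12,13,14,15,16,17,18,19,20,21,22,23,24,25,26,27,28,29,30,31}
step 9: eval (r1 < (3 + (tid // 4))) {0,1,2,3,4,5,6,7,8,9,10,11,12,13,14,15,16,17,18,19,20,21,22,23,24,25,26,27,28,29,30,31}
step 10: r3 <- (min(r1, 8) * (-1 // 4)) {8,9,10,11,12,13,14,15,16,17,18,19,20,21,22,23,24,25,26,27,28,29,30,31}
step 11: r3 <- (1 % 4)                {8,9,10,11,12,13,14,15,16,17,18,19,20,21,22,23,24,25,26,27,28,29,30,31}
step 12: r1 <- (r1 + 2)               {8,9,10,11,12,13,14,15,16,17,18,19,20,21,22,23,24,25,26,27,28,29,30,31}
step 13: eval (r1 < (3 + (tid // 4))) {8,9,10,11,12,13,14,15,16,17,18,19,20,21,22,23,24,25,26,27,28,29,30,31}
step 14: r3 <- (min(r1, 8) * (-1 // 4)) {16,17,18,19,20,21,22,23,24,25,26,27,28,29,30,31}
step 15: r3 <- (1 % 4)                {16,17,18,19,20,21,22,23,24,25,26,27,28,29,30,31}
step 16: r1 <- (r1 + 2)               {16,17,18,19,20,21,22,23,24,25,26,27,28,29,30,31}
step 17: eval (r1 < (3 + (tid // 4))) {16,17,18,19,20,21,22,23,24,25,26,27,28,29,30,31}
step 18: r3 <- (min(r1, 8) * (-1 // 4)) {24,25,26,27,28,29,30,31}
step 19: r3 <- (1 % 4)                {24,25,26,27,28,29,30,31}
step 20: r1 <- (r1 + 2)               {24,25,26,27,28,29,30,31}
step 21: eval (r1 < (3 + (tid // 4))) {24,25,26,27,28,29,30,31}
step 22: r3 <- (min(tid, r1) + min(r3, tid)) {0,1,2,3,4,5,6,7,8,9,10,11,12,13,14,15,16,17,18,19,20,21,22,23,24,25,26,27,28,29,30,31}
step 23: r3 <- r1                     {0,1,2,3,4,5,6,7,8,9,10,11,12,13,14,15,16,17,18,19,20,21,22,23,24,25,26,27,28,29,30,31}
step 24: r3 <- -3                     {0,1,2,3,4,5,6,7,8,9,10,11,12,13,14,15,16,17,18,19,20,21,22,23,24,25,26,27,28,29,30,31}

Answer: 25 steps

r3: -3,-3,-3,-3,-3,-3,-3,-3,-3,-3,-3,-3,-3,-3,-3,-3,-3,-3,-3,-3,-3,-3,-3,-3,-3,-3,-3,-3,-3,-3,-3,-3
r1: 4,4,4,4,4,4,4,4,6,6,6,6,6,6,6,6,8,8,8,8,8,8,8,8,10,10,10,10,10,10,10,10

steps = 25; useful = 608; efficiency = 608/800 = 19/25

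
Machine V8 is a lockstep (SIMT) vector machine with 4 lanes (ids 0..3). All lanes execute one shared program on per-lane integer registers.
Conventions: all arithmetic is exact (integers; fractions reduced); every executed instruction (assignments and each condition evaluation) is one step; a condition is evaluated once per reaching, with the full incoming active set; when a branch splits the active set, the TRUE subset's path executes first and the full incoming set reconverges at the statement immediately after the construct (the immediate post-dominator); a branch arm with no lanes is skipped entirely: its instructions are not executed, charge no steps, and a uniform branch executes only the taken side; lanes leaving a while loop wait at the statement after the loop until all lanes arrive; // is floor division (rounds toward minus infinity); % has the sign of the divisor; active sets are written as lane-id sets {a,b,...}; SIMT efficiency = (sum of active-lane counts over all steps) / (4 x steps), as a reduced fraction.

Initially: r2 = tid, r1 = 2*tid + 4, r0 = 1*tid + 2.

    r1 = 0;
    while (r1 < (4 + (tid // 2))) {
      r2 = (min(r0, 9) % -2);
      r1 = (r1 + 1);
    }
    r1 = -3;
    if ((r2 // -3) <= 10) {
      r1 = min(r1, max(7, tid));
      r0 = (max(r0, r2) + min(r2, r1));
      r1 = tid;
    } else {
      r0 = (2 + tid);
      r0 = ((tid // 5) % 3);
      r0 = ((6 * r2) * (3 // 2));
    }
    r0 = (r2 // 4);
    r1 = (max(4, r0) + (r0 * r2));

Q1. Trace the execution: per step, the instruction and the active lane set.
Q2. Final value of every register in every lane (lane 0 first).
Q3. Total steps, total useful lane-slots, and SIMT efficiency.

step 0: r1 <- 0                      {0,1,2,3}
step 1: eval (r1 < (4 + (tid // 2))) {0,1,2,3}
step 2: r2 <- (min(r0, 9) % -2)      {0,1,2,3}
step 3: r1 <- (r1 + 1)               {0,1,2,3}
step 4: eval (r1 < (4 + (tid // 2))) {0,1,2,3}
step 5: r2 <- (min(r0, 9) % -2)      {0,1,2,3}
step 6: r1 <- (r1 + 1)               {0,1,2,3}
step 7: eval (r1 < (4 + (tid // 2))) {0,1,2,3}
step 8: r2 <- (min(r0, 9) % -2)      {0,1,2,3}
step 9: r1 <- (r1 + 1)               {0,1,2,3}
step 10: eval (r1 < (4 + (tid // 2))) {0,1,2,3}
step 11: r2 <- (min(r0, 9) % -2)      {0,1,2,3}
step 12: r1 <- (r1 + 1)               {0,1,2,3}
step 13: eval (r1 < (4 + (tid // 2))) {0,1,2,3}
step 14: r2 <- (min(r0, 9) % -2)      {2,3}
step 15: r1 <- (r1 + 1)               {2,3}
step 16: eval (r1 < (4 + (tid // 2))) {2,3}
step 17: r1 <- -3                     {0,1,2,3}
step 18: eval ((r2 // -3) <= 10)      {0,1,2,3}
step 19: r1 <- min(r1, max(7, tid))   {0,1,2,3}
step 20: r0 <- (max(r0, r2) + min(r2, r1)) {0,1,2,3}
step 21: r1 <- tid                    {0,1,2,3}
step 22: r0 <- (r2 // 4)              {0,1,2,3}
step 23: r1 <- (max(4, r0) + (r0 * r2)) {0,1,2,3}

Answer: 24 steps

r2: 0,-1,0,-1
r1: 4,5,4,5
r0: 0,-1,0,-1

steps = 24; useful = 90; efficiency = 90/96 = 15/16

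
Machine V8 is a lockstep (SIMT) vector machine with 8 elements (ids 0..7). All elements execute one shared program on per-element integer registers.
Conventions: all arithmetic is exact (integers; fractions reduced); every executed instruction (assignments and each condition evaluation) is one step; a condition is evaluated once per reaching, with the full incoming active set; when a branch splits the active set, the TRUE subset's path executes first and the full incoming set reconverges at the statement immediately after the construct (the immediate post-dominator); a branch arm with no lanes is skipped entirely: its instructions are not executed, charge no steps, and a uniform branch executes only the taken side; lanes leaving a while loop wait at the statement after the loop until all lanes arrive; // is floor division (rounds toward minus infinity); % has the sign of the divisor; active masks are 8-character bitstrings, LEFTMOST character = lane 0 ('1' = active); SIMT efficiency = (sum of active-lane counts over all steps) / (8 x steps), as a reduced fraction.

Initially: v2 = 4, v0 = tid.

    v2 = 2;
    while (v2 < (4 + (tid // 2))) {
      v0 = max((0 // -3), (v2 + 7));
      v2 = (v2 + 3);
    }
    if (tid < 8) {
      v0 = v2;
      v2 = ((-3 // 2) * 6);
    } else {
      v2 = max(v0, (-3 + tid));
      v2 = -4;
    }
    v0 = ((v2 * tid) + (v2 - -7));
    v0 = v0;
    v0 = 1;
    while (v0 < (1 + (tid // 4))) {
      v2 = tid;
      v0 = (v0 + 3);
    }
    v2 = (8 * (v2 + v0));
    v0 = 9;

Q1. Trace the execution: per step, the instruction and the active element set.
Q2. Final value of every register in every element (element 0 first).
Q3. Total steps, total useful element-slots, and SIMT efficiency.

step 0: v2 <- 2                      11111111
step 1: eval (v2 < (4 + (tid // 2))) 11111111
step 2: v0 <- max((0 // -3), (v2 + 7)) 11111111
step 3: v2 <- (v2 + 3)               11111111
step 4: eval (v2 < (4 + (tid // 2))) 11111111
step 5: v0 <- max((0 // -3), (v2 + 7)) 00001111
step 6: v2 <- (v2 + 3)               00001111
step 7: eval (v2 < (4 + (tid // 2))) 00001111
step 8: eval (tid < 8)               11111111
step 9: v0 <- v2                     11111111
step 10: v2 <- ((-3 // 2) * 6)        11111111
step 11: v0 <- ((v2 * tid) + (v2 - -7)) 11111111
step 12: v0 <- v0                     11111111
step 13: v0 <- 1                      11111111
step 14: eval (v0 < (1 + (tid // 4))) 11111111
step 15: v2 <- tid                    00001111
step 16: v0 <- (v0 + 3)               00001111
step 17: eval (v0 < (1 + (tid // 4))) 00001111
step 18: v2 <- (8 * (v2 + v0))        11111111
step 19: v0 <- 9                      11111111

Answer: 20 steps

v2: -88,-88,-88,-88,64,72,80,88
v0: 9,9,9,9,9,9,9,9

steps = 20; useful = 136; efficiency = 136/160 = 17/20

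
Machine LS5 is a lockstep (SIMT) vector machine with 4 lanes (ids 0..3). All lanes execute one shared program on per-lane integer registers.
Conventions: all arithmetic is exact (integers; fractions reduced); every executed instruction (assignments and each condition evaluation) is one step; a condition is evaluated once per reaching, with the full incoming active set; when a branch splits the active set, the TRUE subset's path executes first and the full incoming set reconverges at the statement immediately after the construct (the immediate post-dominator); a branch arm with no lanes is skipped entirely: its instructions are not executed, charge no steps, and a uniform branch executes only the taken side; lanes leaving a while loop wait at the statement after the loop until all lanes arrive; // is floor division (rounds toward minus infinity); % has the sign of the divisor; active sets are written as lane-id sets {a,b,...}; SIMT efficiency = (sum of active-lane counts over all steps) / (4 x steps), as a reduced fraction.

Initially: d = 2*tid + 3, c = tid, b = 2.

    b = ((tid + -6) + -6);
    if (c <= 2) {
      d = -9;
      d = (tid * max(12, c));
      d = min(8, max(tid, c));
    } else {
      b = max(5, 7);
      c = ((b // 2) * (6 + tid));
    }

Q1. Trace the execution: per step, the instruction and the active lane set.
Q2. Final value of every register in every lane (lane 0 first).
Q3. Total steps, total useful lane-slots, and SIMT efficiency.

step 0: b <- ((tid + -6) + -6)       {0,1,2,3}
step 1: eval (c <= 2)                {0,1,2,3}
step 2: d <- -9                      {0,1,2}
step 3: d <- (tid * max(12, c))      {0,1,2}
step 4: d <- min(8, max(tid, c))     {0,1,2}
step 5: b <- max(5, 7)               {3}
step 6: c <- ((b // 2) * (6 + tid))  {3}

Answer: 7 steps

d: 0,1,2,9
c: 0,1,2,27
b: -12,-11,-10,7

steps = 7; useful = 19; efficiency = 19/28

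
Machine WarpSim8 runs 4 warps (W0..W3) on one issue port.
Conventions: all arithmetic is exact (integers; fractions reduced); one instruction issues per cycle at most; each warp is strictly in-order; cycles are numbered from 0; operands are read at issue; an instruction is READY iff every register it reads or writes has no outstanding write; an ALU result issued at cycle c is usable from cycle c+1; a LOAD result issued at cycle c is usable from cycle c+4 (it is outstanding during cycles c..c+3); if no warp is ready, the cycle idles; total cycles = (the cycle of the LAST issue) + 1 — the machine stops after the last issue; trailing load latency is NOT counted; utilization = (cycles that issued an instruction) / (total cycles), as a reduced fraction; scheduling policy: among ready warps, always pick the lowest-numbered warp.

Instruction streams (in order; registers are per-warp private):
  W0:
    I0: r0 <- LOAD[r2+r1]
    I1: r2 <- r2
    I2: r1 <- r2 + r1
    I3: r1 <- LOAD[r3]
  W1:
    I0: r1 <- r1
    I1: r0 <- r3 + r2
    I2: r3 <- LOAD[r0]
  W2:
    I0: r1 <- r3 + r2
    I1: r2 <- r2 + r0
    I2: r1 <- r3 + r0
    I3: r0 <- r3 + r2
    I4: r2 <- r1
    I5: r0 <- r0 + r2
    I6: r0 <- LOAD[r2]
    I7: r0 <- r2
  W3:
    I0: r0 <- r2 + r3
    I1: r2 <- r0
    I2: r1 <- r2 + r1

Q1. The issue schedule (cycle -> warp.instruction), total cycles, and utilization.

cycle 0: W0.I0
cycle 1: W0.I1
cycle 2: W0.I2
cycle 3: W0.I3
cycle 4: W1.I0
cycle 5: W1.I1
cycle 6: W1.I2
cycle 7: W2.I0
cycle 8: W2.I1
cycle 9: W2.I2
cycle 10: W2.I3
cycle 11: W2.I4
cycle 12: W2.I5
cycle 13: W2.I6
cycle 14: W3.I0
cycle 15: W3.I1
cycle 16: W3.I2
cycle 17: W2.I7

Answer: 18 cycles, utilization 1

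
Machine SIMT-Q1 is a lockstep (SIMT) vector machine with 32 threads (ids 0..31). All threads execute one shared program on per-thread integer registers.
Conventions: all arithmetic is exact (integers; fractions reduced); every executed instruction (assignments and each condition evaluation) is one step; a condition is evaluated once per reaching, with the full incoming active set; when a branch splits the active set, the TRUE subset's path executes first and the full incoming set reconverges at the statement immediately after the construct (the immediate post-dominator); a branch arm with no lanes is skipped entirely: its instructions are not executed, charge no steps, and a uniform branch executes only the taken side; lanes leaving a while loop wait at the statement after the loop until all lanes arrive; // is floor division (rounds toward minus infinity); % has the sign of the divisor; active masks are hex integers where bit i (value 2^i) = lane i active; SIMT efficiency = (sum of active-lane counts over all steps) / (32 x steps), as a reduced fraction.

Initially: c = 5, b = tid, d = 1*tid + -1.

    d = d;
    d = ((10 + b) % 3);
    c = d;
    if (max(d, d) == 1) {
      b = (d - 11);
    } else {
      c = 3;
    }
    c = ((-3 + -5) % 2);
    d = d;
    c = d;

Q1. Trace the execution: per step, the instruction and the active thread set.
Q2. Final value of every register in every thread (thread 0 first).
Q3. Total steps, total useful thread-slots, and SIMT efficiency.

step 0: d <- d                       0xffffffff
step 1: d <- ((10 + b) % 3)          0xffffffff
step 2: c <- d                       0xffffffff
step 3: eval (max(d, d) == 1)        0xffffffff
step 4: b <- (d - 11)                0x49249249
step 5: c <- 3                       0xb6db6db6
step 6: c <- ((-3 + -5) % 2)         0xffffffff
step 7: d <- d                       0xffffffff
step 8: c <- d                       0xffffffff

Answer: 9 steps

c: 1,2,0,1,2,0,1,2,0,1,2,0,1,2,0,1,2,0,1,2,0,1,2,0,1,2,0,1,2,0,1,2
b: -10,1,2,-10,4,5,-10,7,8,-10,10,11,-10,13,14,-10,16,17,-10,19,20,-10,22,23,-10,25,26,-10,28,29,-10,31
d: 1,2,0,1,2,0,1,2,0,1,2,0,1,2,0,1,2,0,1,2,0,1,2,0,1,2,0,1,2,0,1,2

steps = 9; useful = 256; efficiency = 256/288 = 8/9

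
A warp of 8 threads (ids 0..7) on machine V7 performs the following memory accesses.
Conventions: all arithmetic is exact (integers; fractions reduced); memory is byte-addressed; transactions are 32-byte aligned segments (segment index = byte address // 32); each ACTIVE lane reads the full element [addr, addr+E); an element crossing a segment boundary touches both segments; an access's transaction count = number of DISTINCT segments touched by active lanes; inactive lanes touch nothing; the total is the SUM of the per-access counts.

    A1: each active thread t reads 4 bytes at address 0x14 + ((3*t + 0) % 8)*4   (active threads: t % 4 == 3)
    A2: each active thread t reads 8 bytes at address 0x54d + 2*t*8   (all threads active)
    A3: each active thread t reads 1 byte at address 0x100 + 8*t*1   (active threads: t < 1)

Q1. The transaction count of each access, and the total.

A1: 2 transactions
A2: 5 transactions
A3: 1 transaction

Answer: 2,5,1; total 8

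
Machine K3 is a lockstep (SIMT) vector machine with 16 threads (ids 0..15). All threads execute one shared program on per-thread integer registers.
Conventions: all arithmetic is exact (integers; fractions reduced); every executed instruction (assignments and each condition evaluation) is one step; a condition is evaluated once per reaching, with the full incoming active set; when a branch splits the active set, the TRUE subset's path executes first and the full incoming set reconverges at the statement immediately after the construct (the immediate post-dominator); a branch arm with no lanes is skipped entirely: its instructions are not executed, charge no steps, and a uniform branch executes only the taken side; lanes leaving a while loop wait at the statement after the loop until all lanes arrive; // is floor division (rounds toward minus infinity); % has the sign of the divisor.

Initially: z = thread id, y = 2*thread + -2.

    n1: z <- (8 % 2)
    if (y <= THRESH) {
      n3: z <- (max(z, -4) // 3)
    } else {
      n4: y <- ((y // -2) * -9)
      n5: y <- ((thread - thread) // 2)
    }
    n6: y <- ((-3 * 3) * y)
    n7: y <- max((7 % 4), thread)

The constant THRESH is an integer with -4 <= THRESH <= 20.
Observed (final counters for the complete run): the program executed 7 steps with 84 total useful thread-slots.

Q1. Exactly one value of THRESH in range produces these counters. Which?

Answer: THRESH = 20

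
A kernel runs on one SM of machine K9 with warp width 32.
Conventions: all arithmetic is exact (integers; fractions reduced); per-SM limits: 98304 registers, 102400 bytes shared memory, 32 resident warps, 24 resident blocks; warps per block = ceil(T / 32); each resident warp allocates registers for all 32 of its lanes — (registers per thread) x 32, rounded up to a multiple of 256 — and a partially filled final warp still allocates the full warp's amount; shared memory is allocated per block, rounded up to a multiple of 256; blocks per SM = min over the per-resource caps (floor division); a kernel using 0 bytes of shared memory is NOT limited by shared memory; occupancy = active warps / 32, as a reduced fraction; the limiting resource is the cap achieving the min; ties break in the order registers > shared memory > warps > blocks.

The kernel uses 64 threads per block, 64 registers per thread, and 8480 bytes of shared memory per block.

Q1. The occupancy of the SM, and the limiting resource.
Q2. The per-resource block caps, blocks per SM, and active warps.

Answer: occupancy 11/16, limited by shared memory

registers: 24 blocks
shared memory: 11 blocks
warps: 16 blocks
blocks: 24 blocks

Answer: 11 blocks, 22 active warps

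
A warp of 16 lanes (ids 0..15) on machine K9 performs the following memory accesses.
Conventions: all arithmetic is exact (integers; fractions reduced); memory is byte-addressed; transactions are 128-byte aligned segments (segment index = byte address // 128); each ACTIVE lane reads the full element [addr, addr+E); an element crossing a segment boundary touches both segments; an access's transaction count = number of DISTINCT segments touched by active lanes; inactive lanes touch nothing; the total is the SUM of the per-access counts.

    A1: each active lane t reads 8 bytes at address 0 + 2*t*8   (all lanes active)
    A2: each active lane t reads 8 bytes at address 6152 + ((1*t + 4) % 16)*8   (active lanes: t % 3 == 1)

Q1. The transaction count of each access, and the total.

A1: 2 transactions
A2: 1 transaction

Answer: 2,1; total 3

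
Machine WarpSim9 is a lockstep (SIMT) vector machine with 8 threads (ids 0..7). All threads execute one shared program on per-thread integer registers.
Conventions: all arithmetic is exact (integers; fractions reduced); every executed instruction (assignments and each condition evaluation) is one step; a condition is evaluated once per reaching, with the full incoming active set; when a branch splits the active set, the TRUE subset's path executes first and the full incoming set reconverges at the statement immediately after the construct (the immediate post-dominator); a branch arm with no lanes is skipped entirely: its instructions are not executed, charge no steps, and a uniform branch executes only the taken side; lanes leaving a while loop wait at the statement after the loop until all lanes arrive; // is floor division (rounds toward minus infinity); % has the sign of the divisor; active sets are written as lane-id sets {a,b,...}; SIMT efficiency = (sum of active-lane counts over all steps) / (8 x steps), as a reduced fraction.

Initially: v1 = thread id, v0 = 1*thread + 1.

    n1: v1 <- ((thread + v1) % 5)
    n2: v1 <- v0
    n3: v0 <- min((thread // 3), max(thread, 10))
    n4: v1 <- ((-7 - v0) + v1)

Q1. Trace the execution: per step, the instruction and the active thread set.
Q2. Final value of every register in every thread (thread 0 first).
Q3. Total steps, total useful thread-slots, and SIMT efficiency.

step 0: v1 <- ((thread + v1) % 5)    {0,1,2,3,4,5,6,7}
step 1: v1 <- v0                     {0,1,2,3,4,5,6,7}
step 2: v0 <- min((thread // 3), max(thread, 10)) {0,1,2,3,4,5,6,7}
step 3: v1 <- ((-7 - v0) + v1)       {0,1,2,3,4,5,6,7}

Answer: 4 steps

v1: -6,-5,-4,-4,-3,-2,-2,-1
v0: 0,0,0,1,1,1,2,2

steps = 4; useful = 32; efficiency = 32/32 = 1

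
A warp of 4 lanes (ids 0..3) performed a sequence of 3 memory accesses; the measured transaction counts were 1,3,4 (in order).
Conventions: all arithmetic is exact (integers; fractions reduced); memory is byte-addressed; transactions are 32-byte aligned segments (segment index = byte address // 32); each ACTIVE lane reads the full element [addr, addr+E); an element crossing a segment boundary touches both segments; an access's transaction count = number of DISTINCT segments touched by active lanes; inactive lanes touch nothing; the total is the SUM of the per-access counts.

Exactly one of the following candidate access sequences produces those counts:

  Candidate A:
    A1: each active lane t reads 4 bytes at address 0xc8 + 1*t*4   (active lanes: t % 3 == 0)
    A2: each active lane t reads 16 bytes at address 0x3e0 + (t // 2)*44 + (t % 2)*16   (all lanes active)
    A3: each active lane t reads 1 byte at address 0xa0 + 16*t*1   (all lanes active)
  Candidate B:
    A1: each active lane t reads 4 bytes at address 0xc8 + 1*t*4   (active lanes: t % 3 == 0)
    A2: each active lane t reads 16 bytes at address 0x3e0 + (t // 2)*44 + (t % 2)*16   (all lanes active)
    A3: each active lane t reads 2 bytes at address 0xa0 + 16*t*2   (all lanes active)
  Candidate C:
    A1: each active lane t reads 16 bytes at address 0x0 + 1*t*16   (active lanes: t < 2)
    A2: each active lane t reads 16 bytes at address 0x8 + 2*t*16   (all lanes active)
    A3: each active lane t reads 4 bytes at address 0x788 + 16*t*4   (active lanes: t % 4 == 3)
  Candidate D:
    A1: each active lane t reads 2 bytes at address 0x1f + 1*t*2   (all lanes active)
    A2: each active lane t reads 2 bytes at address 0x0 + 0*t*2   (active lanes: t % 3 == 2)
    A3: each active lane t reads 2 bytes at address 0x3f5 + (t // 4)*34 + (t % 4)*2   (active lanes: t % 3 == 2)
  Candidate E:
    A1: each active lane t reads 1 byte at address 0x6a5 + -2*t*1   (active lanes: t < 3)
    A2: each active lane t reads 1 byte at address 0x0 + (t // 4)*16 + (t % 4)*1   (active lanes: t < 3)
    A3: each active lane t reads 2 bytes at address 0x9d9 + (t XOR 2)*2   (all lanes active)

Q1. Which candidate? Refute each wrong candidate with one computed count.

A: A3 gives 2 transactions, not 4
C: A2 gives 4 transactions, not 3
D: A1 gives 2 transactions, not 1
E: A2 gives 1 transaction, not 3
B: all counts match (1,3,4)

Answer: B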